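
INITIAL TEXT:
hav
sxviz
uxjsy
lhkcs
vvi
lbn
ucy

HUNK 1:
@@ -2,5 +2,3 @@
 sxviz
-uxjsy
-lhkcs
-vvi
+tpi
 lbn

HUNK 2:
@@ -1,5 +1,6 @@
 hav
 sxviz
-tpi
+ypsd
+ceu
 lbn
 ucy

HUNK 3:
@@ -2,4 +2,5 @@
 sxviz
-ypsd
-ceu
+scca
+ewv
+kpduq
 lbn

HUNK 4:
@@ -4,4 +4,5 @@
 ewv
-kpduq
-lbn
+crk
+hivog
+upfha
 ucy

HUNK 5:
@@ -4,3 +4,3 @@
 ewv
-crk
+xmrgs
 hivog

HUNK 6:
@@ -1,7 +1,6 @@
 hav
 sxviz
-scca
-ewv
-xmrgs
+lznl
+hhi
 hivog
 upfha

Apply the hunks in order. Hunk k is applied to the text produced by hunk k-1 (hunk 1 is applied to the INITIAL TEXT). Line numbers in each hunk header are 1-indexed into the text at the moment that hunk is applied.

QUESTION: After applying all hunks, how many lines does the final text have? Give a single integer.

Hunk 1: at line 2 remove [uxjsy,lhkcs,vvi] add [tpi] -> 5 lines: hav sxviz tpi lbn ucy
Hunk 2: at line 1 remove [tpi] add [ypsd,ceu] -> 6 lines: hav sxviz ypsd ceu lbn ucy
Hunk 3: at line 2 remove [ypsd,ceu] add [scca,ewv,kpduq] -> 7 lines: hav sxviz scca ewv kpduq lbn ucy
Hunk 4: at line 4 remove [kpduq,lbn] add [crk,hivog,upfha] -> 8 lines: hav sxviz scca ewv crk hivog upfha ucy
Hunk 5: at line 4 remove [crk] add [xmrgs] -> 8 lines: hav sxviz scca ewv xmrgs hivog upfha ucy
Hunk 6: at line 1 remove [scca,ewv,xmrgs] add [lznl,hhi] -> 7 lines: hav sxviz lznl hhi hivog upfha ucy
Final line count: 7

Answer: 7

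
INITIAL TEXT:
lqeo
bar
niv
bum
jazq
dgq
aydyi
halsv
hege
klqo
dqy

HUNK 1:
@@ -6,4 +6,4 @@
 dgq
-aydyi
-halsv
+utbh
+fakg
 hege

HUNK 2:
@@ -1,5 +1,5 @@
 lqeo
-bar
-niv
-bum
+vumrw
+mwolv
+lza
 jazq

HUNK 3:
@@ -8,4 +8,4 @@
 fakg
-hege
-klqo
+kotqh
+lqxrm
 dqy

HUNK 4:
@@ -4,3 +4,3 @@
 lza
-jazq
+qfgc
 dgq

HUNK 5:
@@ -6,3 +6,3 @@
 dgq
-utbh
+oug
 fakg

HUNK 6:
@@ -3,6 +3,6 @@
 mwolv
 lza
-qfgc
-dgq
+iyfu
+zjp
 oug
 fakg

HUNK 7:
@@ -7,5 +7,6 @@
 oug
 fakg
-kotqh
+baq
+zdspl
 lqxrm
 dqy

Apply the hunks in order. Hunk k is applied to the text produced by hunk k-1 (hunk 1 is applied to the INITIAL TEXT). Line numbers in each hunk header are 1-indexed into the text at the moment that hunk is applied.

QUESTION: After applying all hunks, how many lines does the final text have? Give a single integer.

Hunk 1: at line 6 remove [aydyi,halsv] add [utbh,fakg] -> 11 lines: lqeo bar niv bum jazq dgq utbh fakg hege klqo dqy
Hunk 2: at line 1 remove [bar,niv,bum] add [vumrw,mwolv,lza] -> 11 lines: lqeo vumrw mwolv lza jazq dgq utbh fakg hege klqo dqy
Hunk 3: at line 8 remove [hege,klqo] add [kotqh,lqxrm] -> 11 lines: lqeo vumrw mwolv lza jazq dgq utbh fakg kotqh lqxrm dqy
Hunk 4: at line 4 remove [jazq] add [qfgc] -> 11 lines: lqeo vumrw mwolv lza qfgc dgq utbh fakg kotqh lqxrm dqy
Hunk 5: at line 6 remove [utbh] add [oug] -> 11 lines: lqeo vumrw mwolv lza qfgc dgq oug fakg kotqh lqxrm dqy
Hunk 6: at line 3 remove [qfgc,dgq] add [iyfu,zjp] -> 11 lines: lqeo vumrw mwolv lza iyfu zjp oug fakg kotqh lqxrm dqy
Hunk 7: at line 7 remove [kotqh] add [baq,zdspl] -> 12 lines: lqeo vumrw mwolv lza iyfu zjp oug fakg baq zdspl lqxrm dqy
Final line count: 12

Answer: 12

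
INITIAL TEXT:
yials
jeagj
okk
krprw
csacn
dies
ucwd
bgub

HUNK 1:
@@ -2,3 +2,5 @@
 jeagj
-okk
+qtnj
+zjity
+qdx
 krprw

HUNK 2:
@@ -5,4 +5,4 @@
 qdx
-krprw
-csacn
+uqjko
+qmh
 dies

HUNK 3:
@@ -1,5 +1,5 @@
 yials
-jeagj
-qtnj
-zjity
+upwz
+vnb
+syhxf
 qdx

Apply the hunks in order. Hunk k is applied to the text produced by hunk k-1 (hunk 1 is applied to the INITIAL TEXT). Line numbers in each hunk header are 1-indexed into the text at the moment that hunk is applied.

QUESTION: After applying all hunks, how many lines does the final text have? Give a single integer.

Answer: 10

Derivation:
Hunk 1: at line 2 remove [okk] add [qtnj,zjity,qdx] -> 10 lines: yials jeagj qtnj zjity qdx krprw csacn dies ucwd bgub
Hunk 2: at line 5 remove [krprw,csacn] add [uqjko,qmh] -> 10 lines: yials jeagj qtnj zjity qdx uqjko qmh dies ucwd bgub
Hunk 3: at line 1 remove [jeagj,qtnj,zjity] add [upwz,vnb,syhxf] -> 10 lines: yials upwz vnb syhxf qdx uqjko qmh dies ucwd bgub
Final line count: 10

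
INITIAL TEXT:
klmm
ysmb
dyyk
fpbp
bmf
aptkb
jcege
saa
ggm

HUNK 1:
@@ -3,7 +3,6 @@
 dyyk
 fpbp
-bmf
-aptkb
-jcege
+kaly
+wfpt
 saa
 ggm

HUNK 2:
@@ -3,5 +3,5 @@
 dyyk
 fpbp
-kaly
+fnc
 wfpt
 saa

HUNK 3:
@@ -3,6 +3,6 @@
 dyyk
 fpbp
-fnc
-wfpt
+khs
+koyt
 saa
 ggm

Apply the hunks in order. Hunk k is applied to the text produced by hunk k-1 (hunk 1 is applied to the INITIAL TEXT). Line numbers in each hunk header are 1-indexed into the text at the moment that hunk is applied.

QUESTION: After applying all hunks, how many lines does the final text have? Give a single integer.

Answer: 8

Derivation:
Hunk 1: at line 3 remove [bmf,aptkb,jcege] add [kaly,wfpt] -> 8 lines: klmm ysmb dyyk fpbp kaly wfpt saa ggm
Hunk 2: at line 3 remove [kaly] add [fnc] -> 8 lines: klmm ysmb dyyk fpbp fnc wfpt saa ggm
Hunk 3: at line 3 remove [fnc,wfpt] add [khs,koyt] -> 8 lines: klmm ysmb dyyk fpbp khs koyt saa ggm
Final line count: 8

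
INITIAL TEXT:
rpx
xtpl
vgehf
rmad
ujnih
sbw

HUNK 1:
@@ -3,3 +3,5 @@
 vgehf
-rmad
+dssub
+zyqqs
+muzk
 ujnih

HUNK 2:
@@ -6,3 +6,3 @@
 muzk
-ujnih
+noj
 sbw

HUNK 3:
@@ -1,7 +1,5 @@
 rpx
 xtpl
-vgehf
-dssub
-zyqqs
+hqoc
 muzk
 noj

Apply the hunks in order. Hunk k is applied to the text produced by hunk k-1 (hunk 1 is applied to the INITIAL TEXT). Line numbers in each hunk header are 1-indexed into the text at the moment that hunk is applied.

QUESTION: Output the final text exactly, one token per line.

Hunk 1: at line 3 remove [rmad] add [dssub,zyqqs,muzk] -> 8 lines: rpx xtpl vgehf dssub zyqqs muzk ujnih sbw
Hunk 2: at line 6 remove [ujnih] add [noj] -> 8 lines: rpx xtpl vgehf dssub zyqqs muzk noj sbw
Hunk 3: at line 1 remove [vgehf,dssub,zyqqs] add [hqoc] -> 6 lines: rpx xtpl hqoc muzk noj sbw

Answer: rpx
xtpl
hqoc
muzk
noj
sbw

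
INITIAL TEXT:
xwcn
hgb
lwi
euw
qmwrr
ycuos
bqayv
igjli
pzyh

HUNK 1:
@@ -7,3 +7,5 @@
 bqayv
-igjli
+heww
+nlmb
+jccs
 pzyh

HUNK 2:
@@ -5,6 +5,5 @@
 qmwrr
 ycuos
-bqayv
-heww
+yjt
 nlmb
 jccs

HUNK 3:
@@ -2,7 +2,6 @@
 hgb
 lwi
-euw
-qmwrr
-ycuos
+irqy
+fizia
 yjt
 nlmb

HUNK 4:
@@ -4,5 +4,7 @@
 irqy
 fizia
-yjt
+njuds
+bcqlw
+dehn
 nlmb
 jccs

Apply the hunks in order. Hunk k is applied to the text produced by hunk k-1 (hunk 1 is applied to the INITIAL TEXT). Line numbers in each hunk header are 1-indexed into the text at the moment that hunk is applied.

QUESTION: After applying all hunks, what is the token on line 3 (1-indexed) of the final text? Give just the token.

Answer: lwi

Derivation:
Hunk 1: at line 7 remove [igjli] add [heww,nlmb,jccs] -> 11 lines: xwcn hgb lwi euw qmwrr ycuos bqayv heww nlmb jccs pzyh
Hunk 2: at line 5 remove [bqayv,heww] add [yjt] -> 10 lines: xwcn hgb lwi euw qmwrr ycuos yjt nlmb jccs pzyh
Hunk 3: at line 2 remove [euw,qmwrr,ycuos] add [irqy,fizia] -> 9 lines: xwcn hgb lwi irqy fizia yjt nlmb jccs pzyh
Hunk 4: at line 4 remove [yjt] add [njuds,bcqlw,dehn] -> 11 lines: xwcn hgb lwi irqy fizia njuds bcqlw dehn nlmb jccs pzyh
Final line 3: lwi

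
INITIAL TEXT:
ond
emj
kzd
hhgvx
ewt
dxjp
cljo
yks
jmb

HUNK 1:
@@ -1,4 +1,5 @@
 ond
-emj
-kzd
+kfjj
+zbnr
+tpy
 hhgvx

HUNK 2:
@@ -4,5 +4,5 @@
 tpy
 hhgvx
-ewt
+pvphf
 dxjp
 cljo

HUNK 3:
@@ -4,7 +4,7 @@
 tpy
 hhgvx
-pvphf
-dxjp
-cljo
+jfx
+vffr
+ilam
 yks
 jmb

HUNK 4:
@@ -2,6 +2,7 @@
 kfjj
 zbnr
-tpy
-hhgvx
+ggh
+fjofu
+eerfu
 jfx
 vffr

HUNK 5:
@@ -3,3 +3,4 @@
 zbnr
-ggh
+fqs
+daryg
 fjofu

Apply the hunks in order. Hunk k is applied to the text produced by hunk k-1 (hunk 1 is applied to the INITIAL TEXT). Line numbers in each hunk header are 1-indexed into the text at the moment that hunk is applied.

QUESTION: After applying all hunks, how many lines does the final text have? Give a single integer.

Hunk 1: at line 1 remove [emj,kzd] add [kfjj,zbnr,tpy] -> 10 lines: ond kfjj zbnr tpy hhgvx ewt dxjp cljo yks jmb
Hunk 2: at line 4 remove [ewt] add [pvphf] -> 10 lines: ond kfjj zbnr tpy hhgvx pvphf dxjp cljo yks jmb
Hunk 3: at line 4 remove [pvphf,dxjp,cljo] add [jfx,vffr,ilam] -> 10 lines: ond kfjj zbnr tpy hhgvx jfx vffr ilam yks jmb
Hunk 4: at line 2 remove [tpy,hhgvx] add [ggh,fjofu,eerfu] -> 11 lines: ond kfjj zbnr ggh fjofu eerfu jfx vffr ilam yks jmb
Hunk 5: at line 3 remove [ggh] add [fqs,daryg] -> 12 lines: ond kfjj zbnr fqs daryg fjofu eerfu jfx vffr ilam yks jmb
Final line count: 12

Answer: 12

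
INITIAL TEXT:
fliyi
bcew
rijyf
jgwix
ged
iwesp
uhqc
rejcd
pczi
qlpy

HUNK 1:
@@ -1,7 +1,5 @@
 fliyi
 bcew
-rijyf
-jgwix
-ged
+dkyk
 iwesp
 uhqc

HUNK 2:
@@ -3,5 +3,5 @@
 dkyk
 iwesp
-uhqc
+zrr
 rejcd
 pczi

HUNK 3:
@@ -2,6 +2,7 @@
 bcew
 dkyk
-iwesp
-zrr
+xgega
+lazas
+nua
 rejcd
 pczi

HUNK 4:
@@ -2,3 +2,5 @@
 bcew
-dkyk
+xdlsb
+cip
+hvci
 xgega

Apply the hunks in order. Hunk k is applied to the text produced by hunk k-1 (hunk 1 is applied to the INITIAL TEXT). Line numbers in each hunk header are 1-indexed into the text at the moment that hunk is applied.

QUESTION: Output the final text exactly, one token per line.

Answer: fliyi
bcew
xdlsb
cip
hvci
xgega
lazas
nua
rejcd
pczi
qlpy

Derivation:
Hunk 1: at line 1 remove [rijyf,jgwix,ged] add [dkyk] -> 8 lines: fliyi bcew dkyk iwesp uhqc rejcd pczi qlpy
Hunk 2: at line 3 remove [uhqc] add [zrr] -> 8 lines: fliyi bcew dkyk iwesp zrr rejcd pczi qlpy
Hunk 3: at line 2 remove [iwesp,zrr] add [xgega,lazas,nua] -> 9 lines: fliyi bcew dkyk xgega lazas nua rejcd pczi qlpy
Hunk 4: at line 2 remove [dkyk] add [xdlsb,cip,hvci] -> 11 lines: fliyi bcew xdlsb cip hvci xgega lazas nua rejcd pczi qlpy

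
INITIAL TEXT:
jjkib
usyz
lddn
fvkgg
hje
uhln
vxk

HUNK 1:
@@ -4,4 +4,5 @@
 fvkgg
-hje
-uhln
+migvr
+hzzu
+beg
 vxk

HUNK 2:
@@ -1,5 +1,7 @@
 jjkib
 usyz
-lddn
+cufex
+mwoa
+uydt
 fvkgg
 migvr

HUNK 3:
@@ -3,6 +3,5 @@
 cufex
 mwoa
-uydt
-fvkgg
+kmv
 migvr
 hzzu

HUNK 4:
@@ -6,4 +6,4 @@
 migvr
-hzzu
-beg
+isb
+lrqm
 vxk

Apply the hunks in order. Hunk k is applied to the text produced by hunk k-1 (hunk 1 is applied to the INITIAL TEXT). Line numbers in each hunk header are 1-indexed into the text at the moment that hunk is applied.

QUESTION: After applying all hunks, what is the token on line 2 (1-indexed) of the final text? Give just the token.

Hunk 1: at line 4 remove [hje,uhln] add [migvr,hzzu,beg] -> 8 lines: jjkib usyz lddn fvkgg migvr hzzu beg vxk
Hunk 2: at line 1 remove [lddn] add [cufex,mwoa,uydt] -> 10 lines: jjkib usyz cufex mwoa uydt fvkgg migvr hzzu beg vxk
Hunk 3: at line 3 remove [uydt,fvkgg] add [kmv] -> 9 lines: jjkib usyz cufex mwoa kmv migvr hzzu beg vxk
Hunk 4: at line 6 remove [hzzu,beg] add [isb,lrqm] -> 9 lines: jjkib usyz cufex mwoa kmv migvr isb lrqm vxk
Final line 2: usyz

Answer: usyz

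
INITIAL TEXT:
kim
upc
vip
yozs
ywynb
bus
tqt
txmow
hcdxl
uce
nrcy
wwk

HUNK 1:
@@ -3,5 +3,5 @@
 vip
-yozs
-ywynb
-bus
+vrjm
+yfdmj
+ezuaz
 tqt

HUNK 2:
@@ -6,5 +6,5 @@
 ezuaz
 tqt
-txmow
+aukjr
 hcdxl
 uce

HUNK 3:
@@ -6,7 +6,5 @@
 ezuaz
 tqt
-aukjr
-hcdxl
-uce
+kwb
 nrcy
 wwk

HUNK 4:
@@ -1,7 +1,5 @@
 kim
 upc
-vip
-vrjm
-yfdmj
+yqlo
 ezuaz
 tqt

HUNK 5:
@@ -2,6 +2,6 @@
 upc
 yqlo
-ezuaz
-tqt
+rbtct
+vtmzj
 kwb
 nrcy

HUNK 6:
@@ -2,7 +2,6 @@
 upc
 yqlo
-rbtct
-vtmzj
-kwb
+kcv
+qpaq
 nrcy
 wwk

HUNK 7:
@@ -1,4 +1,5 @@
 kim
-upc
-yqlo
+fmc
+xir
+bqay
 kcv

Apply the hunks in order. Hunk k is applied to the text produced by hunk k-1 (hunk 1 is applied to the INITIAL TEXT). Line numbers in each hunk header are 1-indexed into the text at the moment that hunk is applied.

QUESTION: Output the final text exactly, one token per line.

Hunk 1: at line 3 remove [yozs,ywynb,bus] add [vrjm,yfdmj,ezuaz] -> 12 lines: kim upc vip vrjm yfdmj ezuaz tqt txmow hcdxl uce nrcy wwk
Hunk 2: at line 6 remove [txmow] add [aukjr] -> 12 lines: kim upc vip vrjm yfdmj ezuaz tqt aukjr hcdxl uce nrcy wwk
Hunk 3: at line 6 remove [aukjr,hcdxl,uce] add [kwb] -> 10 lines: kim upc vip vrjm yfdmj ezuaz tqt kwb nrcy wwk
Hunk 4: at line 1 remove [vip,vrjm,yfdmj] add [yqlo] -> 8 lines: kim upc yqlo ezuaz tqt kwb nrcy wwk
Hunk 5: at line 2 remove [ezuaz,tqt] add [rbtct,vtmzj] -> 8 lines: kim upc yqlo rbtct vtmzj kwb nrcy wwk
Hunk 6: at line 2 remove [rbtct,vtmzj,kwb] add [kcv,qpaq] -> 7 lines: kim upc yqlo kcv qpaq nrcy wwk
Hunk 7: at line 1 remove [upc,yqlo] add [fmc,xir,bqay] -> 8 lines: kim fmc xir bqay kcv qpaq nrcy wwk

Answer: kim
fmc
xir
bqay
kcv
qpaq
nrcy
wwk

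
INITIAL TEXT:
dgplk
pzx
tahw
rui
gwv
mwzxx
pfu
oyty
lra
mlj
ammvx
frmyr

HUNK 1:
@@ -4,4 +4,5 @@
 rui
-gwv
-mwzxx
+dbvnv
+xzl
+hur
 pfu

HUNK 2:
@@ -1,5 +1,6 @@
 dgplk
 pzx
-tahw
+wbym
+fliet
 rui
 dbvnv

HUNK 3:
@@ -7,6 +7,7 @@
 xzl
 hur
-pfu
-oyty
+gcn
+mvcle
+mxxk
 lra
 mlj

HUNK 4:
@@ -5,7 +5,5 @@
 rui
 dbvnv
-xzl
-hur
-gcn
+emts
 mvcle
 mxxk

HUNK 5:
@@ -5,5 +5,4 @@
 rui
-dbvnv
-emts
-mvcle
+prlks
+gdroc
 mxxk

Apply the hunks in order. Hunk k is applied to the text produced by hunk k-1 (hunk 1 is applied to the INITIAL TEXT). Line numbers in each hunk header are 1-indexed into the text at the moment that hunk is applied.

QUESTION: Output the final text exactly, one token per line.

Hunk 1: at line 4 remove [gwv,mwzxx] add [dbvnv,xzl,hur] -> 13 lines: dgplk pzx tahw rui dbvnv xzl hur pfu oyty lra mlj ammvx frmyr
Hunk 2: at line 1 remove [tahw] add [wbym,fliet] -> 14 lines: dgplk pzx wbym fliet rui dbvnv xzl hur pfu oyty lra mlj ammvx frmyr
Hunk 3: at line 7 remove [pfu,oyty] add [gcn,mvcle,mxxk] -> 15 lines: dgplk pzx wbym fliet rui dbvnv xzl hur gcn mvcle mxxk lra mlj ammvx frmyr
Hunk 4: at line 5 remove [xzl,hur,gcn] add [emts] -> 13 lines: dgplk pzx wbym fliet rui dbvnv emts mvcle mxxk lra mlj ammvx frmyr
Hunk 5: at line 5 remove [dbvnv,emts,mvcle] add [prlks,gdroc] -> 12 lines: dgplk pzx wbym fliet rui prlks gdroc mxxk lra mlj ammvx frmyr

Answer: dgplk
pzx
wbym
fliet
rui
prlks
gdroc
mxxk
lra
mlj
ammvx
frmyr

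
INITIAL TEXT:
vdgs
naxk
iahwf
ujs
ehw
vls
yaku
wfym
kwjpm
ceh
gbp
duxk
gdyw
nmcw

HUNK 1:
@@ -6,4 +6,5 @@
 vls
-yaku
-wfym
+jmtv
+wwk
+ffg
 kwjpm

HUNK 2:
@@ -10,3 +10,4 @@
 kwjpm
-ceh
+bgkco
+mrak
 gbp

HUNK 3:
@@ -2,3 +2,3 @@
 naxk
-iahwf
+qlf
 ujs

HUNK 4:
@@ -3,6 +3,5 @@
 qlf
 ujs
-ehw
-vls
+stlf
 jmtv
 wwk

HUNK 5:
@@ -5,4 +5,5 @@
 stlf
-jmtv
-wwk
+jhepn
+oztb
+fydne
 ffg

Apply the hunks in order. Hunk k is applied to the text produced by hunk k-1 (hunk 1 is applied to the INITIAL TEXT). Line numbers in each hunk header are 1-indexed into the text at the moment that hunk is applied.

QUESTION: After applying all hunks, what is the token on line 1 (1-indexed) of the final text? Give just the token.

Answer: vdgs

Derivation:
Hunk 1: at line 6 remove [yaku,wfym] add [jmtv,wwk,ffg] -> 15 lines: vdgs naxk iahwf ujs ehw vls jmtv wwk ffg kwjpm ceh gbp duxk gdyw nmcw
Hunk 2: at line 10 remove [ceh] add [bgkco,mrak] -> 16 lines: vdgs naxk iahwf ujs ehw vls jmtv wwk ffg kwjpm bgkco mrak gbp duxk gdyw nmcw
Hunk 3: at line 2 remove [iahwf] add [qlf] -> 16 lines: vdgs naxk qlf ujs ehw vls jmtv wwk ffg kwjpm bgkco mrak gbp duxk gdyw nmcw
Hunk 4: at line 3 remove [ehw,vls] add [stlf] -> 15 lines: vdgs naxk qlf ujs stlf jmtv wwk ffg kwjpm bgkco mrak gbp duxk gdyw nmcw
Hunk 5: at line 5 remove [jmtv,wwk] add [jhepn,oztb,fydne] -> 16 lines: vdgs naxk qlf ujs stlf jhepn oztb fydne ffg kwjpm bgkco mrak gbp duxk gdyw nmcw
Final line 1: vdgs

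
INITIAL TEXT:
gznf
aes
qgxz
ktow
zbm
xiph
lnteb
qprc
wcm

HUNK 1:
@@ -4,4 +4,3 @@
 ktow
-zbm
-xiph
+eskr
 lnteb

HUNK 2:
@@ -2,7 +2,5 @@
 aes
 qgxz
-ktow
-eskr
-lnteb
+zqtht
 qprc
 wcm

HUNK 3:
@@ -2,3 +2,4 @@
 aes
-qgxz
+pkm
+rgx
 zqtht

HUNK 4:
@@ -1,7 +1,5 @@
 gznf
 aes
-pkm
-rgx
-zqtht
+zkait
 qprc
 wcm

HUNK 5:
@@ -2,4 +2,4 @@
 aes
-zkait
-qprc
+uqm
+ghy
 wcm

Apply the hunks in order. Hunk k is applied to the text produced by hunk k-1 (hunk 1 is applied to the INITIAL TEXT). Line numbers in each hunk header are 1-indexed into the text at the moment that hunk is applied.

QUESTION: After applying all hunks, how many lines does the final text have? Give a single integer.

Answer: 5

Derivation:
Hunk 1: at line 4 remove [zbm,xiph] add [eskr] -> 8 lines: gznf aes qgxz ktow eskr lnteb qprc wcm
Hunk 2: at line 2 remove [ktow,eskr,lnteb] add [zqtht] -> 6 lines: gznf aes qgxz zqtht qprc wcm
Hunk 3: at line 2 remove [qgxz] add [pkm,rgx] -> 7 lines: gznf aes pkm rgx zqtht qprc wcm
Hunk 4: at line 1 remove [pkm,rgx,zqtht] add [zkait] -> 5 lines: gznf aes zkait qprc wcm
Hunk 5: at line 2 remove [zkait,qprc] add [uqm,ghy] -> 5 lines: gznf aes uqm ghy wcm
Final line count: 5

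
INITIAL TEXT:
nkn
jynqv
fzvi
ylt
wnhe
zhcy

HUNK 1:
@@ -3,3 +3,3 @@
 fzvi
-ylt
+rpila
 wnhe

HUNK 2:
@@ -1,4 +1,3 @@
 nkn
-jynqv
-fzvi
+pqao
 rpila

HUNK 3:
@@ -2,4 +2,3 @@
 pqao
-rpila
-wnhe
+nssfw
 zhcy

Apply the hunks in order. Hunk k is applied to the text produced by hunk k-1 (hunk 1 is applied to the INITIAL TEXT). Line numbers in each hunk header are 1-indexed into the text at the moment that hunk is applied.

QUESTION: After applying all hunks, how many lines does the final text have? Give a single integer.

Answer: 4

Derivation:
Hunk 1: at line 3 remove [ylt] add [rpila] -> 6 lines: nkn jynqv fzvi rpila wnhe zhcy
Hunk 2: at line 1 remove [jynqv,fzvi] add [pqao] -> 5 lines: nkn pqao rpila wnhe zhcy
Hunk 3: at line 2 remove [rpila,wnhe] add [nssfw] -> 4 lines: nkn pqao nssfw zhcy
Final line count: 4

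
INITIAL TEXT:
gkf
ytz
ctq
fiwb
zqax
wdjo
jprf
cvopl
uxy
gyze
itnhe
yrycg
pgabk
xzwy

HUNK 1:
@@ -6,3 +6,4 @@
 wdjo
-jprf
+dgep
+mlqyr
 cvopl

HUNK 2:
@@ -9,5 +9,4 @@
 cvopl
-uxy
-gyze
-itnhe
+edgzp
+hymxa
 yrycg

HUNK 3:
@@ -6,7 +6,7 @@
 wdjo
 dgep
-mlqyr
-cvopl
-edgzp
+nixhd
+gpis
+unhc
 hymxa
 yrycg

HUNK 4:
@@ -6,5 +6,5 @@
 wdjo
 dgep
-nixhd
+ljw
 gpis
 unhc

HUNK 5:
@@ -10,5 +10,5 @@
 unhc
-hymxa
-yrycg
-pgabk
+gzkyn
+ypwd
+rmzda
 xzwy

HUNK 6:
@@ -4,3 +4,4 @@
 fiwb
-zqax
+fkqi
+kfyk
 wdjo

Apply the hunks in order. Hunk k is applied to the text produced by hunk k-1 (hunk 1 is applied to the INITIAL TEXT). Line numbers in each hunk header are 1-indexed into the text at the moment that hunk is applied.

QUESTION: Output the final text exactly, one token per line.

Answer: gkf
ytz
ctq
fiwb
fkqi
kfyk
wdjo
dgep
ljw
gpis
unhc
gzkyn
ypwd
rmzda
xzwy

Derivation:
Hunk 1: at line 6 remove [jprf] add [dgep,mlqyr] -> 15 lines: gkf ytz ctq fiwb zqax wdjo dgep mlqyr cvopl uxy gyze itnhe yrycg pgabk xzwy
Hunk 2: at line 9 remove [uxy,gyze,itnhe] add [edgzp,hymxa] -> 14 lines: gkf ytz ctq fiwb zqax wdjo dgep mlqyr cvopl edgzp hymxa yrycg pgabk xzwy
Hunk 3: at line 6 remove [mlqyr,cvopl,edgzp] add [nixhd,gpis,unhc] -> 14 lines: gkf ytz ctq fiwb zqax wdjo dgep nixhd gpis unhc hymxa yrycg pgabk xzwy
Hunk 4: at line 6 remove [nixhd] add [ljw] -> 14 lines: gkf ytz ctq fiwb zqax wdjo dgep ljw gpis unhc hymxa yrycg pgabk xzwy
Hunk 5: at line 10 remove [hymxa,yrycg,pgabk] add [gzkyn,ypwd,rmzda] -> 14 lines: gkf ytz ctq fiwb zqax wdjo dgep ljw gpis unhc gzkyn ypwd rmzda xzwy
Hunk 6: at line 4 remove [zqax] add [fkqi,kfyk] -> 15 lines: gkf ytz ctq fiwb fkqi kfyk wdjo dgep ljw gpis unhc gzkyn ypwd rmzda xzwy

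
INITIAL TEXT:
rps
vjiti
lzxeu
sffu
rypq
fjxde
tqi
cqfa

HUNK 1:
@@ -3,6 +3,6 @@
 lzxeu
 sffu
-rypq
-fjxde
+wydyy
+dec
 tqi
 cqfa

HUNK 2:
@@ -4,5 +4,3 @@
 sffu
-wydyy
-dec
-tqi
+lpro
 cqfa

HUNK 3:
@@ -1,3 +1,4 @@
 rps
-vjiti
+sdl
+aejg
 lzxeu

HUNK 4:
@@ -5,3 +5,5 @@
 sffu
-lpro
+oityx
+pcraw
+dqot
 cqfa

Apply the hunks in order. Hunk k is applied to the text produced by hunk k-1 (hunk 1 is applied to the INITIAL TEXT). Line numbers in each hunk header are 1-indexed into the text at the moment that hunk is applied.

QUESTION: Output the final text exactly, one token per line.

Hunk 1: at line 3 remove [rypq,fjxde] add [wydyy,dec] -> 8 lines: rps vjiti lzxeu sffu wydyy dec tqi cqfa
Hunk 2: at line 4 remove [wydyy,dec,tqi] add [lpro] -> 6 lines: rps vjiti lzxeu sffu lpro cqfa
Hunk 3: at line 1 remove [vjiti] add [sdl,aejg] -> 7 lines: rps sdl aejg lzxeu sffu lpro cqfa
Hunk 4: at line 5 remove [lpro] add [oityx,pcraw,dqot] -> 9 lines: rps sdl aejg lzxeu sffu oityx pcraw dqot cqfa

Answer: rps
sdl
aejg
lzxeu
sffu
oityx
pcraw
dqot
cqfa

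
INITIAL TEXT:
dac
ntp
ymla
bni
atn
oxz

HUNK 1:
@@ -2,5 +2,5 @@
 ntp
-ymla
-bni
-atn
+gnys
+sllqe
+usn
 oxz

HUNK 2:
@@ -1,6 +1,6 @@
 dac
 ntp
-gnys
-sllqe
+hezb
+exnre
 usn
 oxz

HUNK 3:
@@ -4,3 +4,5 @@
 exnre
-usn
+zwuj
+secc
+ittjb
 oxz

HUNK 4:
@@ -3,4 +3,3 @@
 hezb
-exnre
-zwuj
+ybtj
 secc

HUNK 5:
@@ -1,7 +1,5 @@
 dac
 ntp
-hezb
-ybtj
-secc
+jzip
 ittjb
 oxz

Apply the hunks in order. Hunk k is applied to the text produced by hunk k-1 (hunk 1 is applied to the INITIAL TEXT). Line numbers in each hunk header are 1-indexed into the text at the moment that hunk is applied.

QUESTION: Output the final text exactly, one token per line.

Hunk 1: at line 2 remove [ymla,bni,atn] add [gnys,sllqe,usn] -> 6 lines: dac ntp gnys sllqe usn oxz
Hunk 2: at line 1 remove [gnys,sllqe] add [hezb,exnre] -> 6 lines: dac ntp hezb exnre usn oxz
Hunk 3: at line 4 remove [usn] add [zwuj,secc,ittjb] -> 8 lines: dac ntp hezb exnre zwuj secc ittjb oxz
Hunk 4: at line 3 remove [exnre,zwuj] add [ybtj] -> 7 lines: dac ntp hezb ybtj secc ittjb oxz
Hunk 5: at line 1 remove [hezb,ybtj,secc] add [jzip] -> 5 lines: dac ntp jzip ittjb oxz

Answer: dac
ntp
jzip
ittjb
oxz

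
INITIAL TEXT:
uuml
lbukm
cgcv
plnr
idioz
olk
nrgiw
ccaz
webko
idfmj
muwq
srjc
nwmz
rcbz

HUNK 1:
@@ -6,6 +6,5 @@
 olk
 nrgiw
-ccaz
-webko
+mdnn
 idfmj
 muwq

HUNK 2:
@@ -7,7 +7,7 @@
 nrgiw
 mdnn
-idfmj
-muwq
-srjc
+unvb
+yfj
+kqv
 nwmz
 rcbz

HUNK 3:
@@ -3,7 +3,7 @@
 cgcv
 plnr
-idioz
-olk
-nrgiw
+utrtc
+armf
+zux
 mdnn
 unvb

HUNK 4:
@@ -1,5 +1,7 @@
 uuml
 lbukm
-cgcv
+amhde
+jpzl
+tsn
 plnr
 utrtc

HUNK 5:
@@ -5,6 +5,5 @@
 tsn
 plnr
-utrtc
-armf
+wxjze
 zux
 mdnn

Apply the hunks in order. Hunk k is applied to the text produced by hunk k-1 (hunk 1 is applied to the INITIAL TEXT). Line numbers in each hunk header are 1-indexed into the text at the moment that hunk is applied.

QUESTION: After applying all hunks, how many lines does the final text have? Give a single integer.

Answer: 14

Derivation:
Hunk 1: at line 6 remove [ccaz,webko] add [mdnn] -> 13 lines: uuml lbukm cgcv plnr idioz olk nrgiw mdnn idfmj muwq srjc nwmz rcbz
Hunk 2: at line 7 remove [idfmj,muwq,srjc] add [unvb,yfj,kqv] -> 13 lines: uuml lbukm cgcv plnr idioz olk nrgiw mdnn unvb yfj kqv nwmz rcbz
Hunk 3: at line 3 remove [idioz,olk,nrgiw] add [utrtc,armf,zux] -> 13 lines: uuml lbukm cgcv plnr utrtc armf zux mdnn unvb yfj kqv nwmz rcbz
Hunk 4: at line 1 remove [cgcv] add [amhde,jpzl,tsn] -> 15 lines: uuml lbukm amhde jpzl tsn plnr utrtc armf zux mdnn unvb yfj kqv nwmz rcbz
Hunk 5: at line 5 remove [utrtc,armf] add [wxjze] -> 14 lines: uuml lbukm amhde jpzl tsn plnr wxjze zux mdnn unvb yfj kqv nwmz rcbz
Final line count: 14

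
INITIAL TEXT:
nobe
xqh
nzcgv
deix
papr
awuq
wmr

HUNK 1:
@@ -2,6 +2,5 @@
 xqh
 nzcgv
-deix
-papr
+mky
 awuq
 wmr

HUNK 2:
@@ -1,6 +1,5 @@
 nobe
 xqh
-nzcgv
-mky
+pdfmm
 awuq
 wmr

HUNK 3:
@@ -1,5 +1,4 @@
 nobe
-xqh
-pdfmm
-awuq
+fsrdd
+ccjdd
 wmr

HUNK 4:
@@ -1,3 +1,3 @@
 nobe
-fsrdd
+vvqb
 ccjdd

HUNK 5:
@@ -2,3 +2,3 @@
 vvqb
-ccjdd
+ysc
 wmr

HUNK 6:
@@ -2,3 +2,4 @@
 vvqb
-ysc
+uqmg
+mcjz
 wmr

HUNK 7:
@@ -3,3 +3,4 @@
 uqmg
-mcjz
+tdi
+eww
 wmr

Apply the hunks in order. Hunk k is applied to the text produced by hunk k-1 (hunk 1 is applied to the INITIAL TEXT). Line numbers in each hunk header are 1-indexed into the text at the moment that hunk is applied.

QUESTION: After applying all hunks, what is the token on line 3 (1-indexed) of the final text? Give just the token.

Hunk 1: at line 2 remove [deix,papr] add [mky] -> 6 lines: nobe xqh nzcgv mky awuq wmr
Hunk 2: at line 1 remove [nzcgv,mky] add [pdfmm] -> 5 lines: nobe xqh pdfmm awuq wmr
Hunk 3: at line 1 remove [xqh,pdfmm,awuq] add [fsrdd,ccjdd] -> 4 lines: nobe fsrdd ccjdd wmr
Hunk 4: at line 1 remove [fsrdd] add [vvqb] -> 4 lines: nobe vvqb ccjdd wmr
Hunk 5: at line 2 remove [ccjdd] add [ysc] -> 4 lines: nobe vvqb ysc wmr
Hunk 6: at line 2 remove [ysc] add [uqmg,mcjz] -> 5 lines: nobe vvqb uqmg mcjz wmr
Hunk 7: at line 3 remove [mcjz] add [tdi,eww] -> 6 lines: nobe vvqb uqmg tdi eww wmr
Final line 3: uqmg

Answer: uqmg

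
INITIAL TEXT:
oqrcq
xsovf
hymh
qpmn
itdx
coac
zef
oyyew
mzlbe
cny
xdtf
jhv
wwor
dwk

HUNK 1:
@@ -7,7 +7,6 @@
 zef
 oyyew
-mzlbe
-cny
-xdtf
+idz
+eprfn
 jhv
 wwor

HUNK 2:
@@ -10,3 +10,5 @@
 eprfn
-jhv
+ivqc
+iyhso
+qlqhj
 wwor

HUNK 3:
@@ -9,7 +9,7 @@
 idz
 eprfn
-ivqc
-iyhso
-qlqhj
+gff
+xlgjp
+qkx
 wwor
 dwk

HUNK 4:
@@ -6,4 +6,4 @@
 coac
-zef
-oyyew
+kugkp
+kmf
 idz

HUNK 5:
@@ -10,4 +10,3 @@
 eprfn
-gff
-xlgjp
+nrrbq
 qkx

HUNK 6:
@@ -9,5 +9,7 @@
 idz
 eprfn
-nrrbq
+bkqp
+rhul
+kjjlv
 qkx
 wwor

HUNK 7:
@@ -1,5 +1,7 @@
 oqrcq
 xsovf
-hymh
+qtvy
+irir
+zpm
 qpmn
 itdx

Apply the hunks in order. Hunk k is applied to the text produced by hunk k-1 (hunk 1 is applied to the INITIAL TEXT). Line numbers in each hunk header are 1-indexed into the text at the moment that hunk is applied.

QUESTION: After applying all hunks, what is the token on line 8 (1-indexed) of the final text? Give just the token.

Hunk 1: at line 7 remove [mzlbe,cny,xdtf] add [idz,eprfn] -> 13 lines: oqrcq xsovf hymh qpmn itdx coac zef oyyew idz eprfn jhv wwor dwk
Hunk 2: at line 10 remove [jhv] add [ivqc,iyhso,qlqhj] -> 15 lines: oqrcq xsovf hymh qpmn itdx coac zef oyyew idz eprfn ivqc iyhso qlqhj wwor dwk
Hunk 3: at line 9 remove [ivqc,iyhso,qlqhj] add [gff,xlgjp,qkx] -> 15 lines: oqrcq xsovf hymh qpmn itdx coac zef oyyew idz eprfn gff xlgjp qkx wwor dwk
Hunk 4: at line 6 remove [zef,oyyew] add [kugkp,kmf] -> 15 lines: oqrcq xsovf hymh qpmn itdx coac kugkp kmf idz eprfn gff xlgjp qkx wwor dwk
Hunk 5: at line 10 remove [gff,xlgjp] add [nrrbq] -> 14 lines: oqrcq xsovf hymh qpmn itdx coac kugkp kmf idz eprfn nrrbq qkx wwor dwk
Hunk 6: at line 9 remove [nrrbq] add [bkqp,rhul,kjjlv] -> 16 lines: oqrcq xsovf hymh qpmn itdx coac kugkp kmf idz eprfn bkqp rhul kjjlv qkx wwor dwk
Hunk 7: at line 1 remove [hymh] add [qtvy,irir,zpm] -> 18 lines: oqrcq xsovf qtvy irir zpm qpmn itdx coac kugkp kmf idz eprfn bkqp rhul kjjlv qkx wwor dwk
Final line 8: coac

Answer: coac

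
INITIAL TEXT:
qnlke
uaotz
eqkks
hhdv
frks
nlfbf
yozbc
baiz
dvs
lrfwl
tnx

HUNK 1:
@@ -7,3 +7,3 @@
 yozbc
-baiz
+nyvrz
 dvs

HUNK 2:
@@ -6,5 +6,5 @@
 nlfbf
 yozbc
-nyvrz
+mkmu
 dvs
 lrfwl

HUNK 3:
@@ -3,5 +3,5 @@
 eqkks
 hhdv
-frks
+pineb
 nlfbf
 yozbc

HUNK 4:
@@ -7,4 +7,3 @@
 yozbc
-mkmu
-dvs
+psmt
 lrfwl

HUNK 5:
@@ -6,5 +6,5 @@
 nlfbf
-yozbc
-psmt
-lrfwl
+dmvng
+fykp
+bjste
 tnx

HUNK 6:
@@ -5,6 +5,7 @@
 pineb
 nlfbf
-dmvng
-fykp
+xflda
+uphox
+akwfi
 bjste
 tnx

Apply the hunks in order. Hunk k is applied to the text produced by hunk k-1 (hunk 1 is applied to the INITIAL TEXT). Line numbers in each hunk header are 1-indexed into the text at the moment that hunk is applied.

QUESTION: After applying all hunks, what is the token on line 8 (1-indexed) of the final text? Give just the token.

Answer: uphox

Derivation:
Hunk 1: at line 7 remove [baiz] add [nyvrz] -> 11 lines: qnlke uaotz eqkks hhdv frks nlfbf yozbc nyvrz dvs lrfwl tnx
Hunk 2: at line 6 remove [nyvrz] add [mkmu] -> 11 lines: qnlke uaotz eqkks hhdv frks nlfbf yozbc mkmu dvs lrfwl tnx
Hunk 3: at line 3 remove [frks] add [pineb] -> 11 lines: qnlke uaotz eqkks hhdv pineb nlfbf yozbc mkmu dvs lrfwl tnx
Hunk 4: at line 7 remove [mkmu,dvs] add [psmt] -> 10 lines: qnlke uaotz eqkks hhdv pineb nlfbf yozbc psmt lrfwl tnx
Hunk 5: at line 6 remove [yozbc,psmt,lrfwl] add [dmvng,fykp,bjste] -> 10 lines: qnlke uaotz eqkks hhdv pineb nlfbf dmvng fykp bjste tnx
Hunk 6: at line 5 remove [dmvng,fykp] add [xflda,uphox,akwfi] -> 11 lines: qnlke uaotz eqkks hhdv pineb nlfbf xflda uphox akwfi bjste tnx
Final line 8: uphox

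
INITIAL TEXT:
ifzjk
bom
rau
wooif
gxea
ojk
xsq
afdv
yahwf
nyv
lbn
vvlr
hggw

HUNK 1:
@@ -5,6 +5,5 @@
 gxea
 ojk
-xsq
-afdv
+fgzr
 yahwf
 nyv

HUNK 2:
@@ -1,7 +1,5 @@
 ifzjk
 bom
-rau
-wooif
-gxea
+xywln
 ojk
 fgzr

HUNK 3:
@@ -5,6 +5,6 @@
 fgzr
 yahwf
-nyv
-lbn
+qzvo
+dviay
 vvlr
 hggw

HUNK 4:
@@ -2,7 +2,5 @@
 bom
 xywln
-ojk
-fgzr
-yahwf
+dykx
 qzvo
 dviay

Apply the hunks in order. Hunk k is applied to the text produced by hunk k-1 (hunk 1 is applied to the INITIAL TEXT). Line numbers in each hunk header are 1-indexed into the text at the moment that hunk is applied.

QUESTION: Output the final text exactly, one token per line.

Hunk 1: at line 5 remove [xsq,afdv] add [fgzr] -> 12 lines: ifzjk bom rau wooif gxea ojk fgzr yahwf nyv lbn vvlr hggw
Hunk 2: at line 1 remove [rau,wooif,gxea] add [xywln] -> 10 lines: ifzjk bom xywln ojk fgzr yahwf nyv lbn vvlr hggw
Hunk 3: at line 5 remove [nyv,lbn] add [qzvo,dviay] -> 10 lines: ifzjk bom xywln ojk fgzr yahwf qzvo dviay vvlr hggw
Hunk 4: at line 2 remove [ojk,fgzr,yahwf] add [dykx] -> 8 lines: ifzjk bom xywln dykx qzvo dviay vvlr hggw

Answer: ifzjk
bom
xywln
dykx
qzvo
dviay
vvlr
hggw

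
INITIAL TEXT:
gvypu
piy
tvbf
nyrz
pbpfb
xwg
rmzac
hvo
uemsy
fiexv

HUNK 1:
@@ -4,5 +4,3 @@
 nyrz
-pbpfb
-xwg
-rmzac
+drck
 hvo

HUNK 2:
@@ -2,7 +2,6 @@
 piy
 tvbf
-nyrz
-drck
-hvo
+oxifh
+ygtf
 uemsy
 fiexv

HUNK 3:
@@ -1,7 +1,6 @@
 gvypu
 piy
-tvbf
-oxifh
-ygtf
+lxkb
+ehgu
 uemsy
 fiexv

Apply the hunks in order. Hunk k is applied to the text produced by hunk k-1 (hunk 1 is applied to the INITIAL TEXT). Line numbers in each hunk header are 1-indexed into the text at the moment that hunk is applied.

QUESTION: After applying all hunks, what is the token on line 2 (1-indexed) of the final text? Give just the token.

Hunk 1: at line 4 remove [pbpfb,xwg,rmzac] add [drck] -> 8 lines: gvypu piy tvbf nyrz drck hvo uemsy fiexv
Hunk 2: at line 2 remove [nyrz,drck,hvo] add [oxifh,ygtf] -> 7 lines: gvypu piy tvbf oxifh ygtf uemsy fiexv
Hunk 3: at line 1 remove [tvbf,oxifh,ygtf] add [lxkb,ehgu] -> 6 lines: gvypu piy lxkb ehgu uemsy fiexv
Final line 2: piy

Answer: piy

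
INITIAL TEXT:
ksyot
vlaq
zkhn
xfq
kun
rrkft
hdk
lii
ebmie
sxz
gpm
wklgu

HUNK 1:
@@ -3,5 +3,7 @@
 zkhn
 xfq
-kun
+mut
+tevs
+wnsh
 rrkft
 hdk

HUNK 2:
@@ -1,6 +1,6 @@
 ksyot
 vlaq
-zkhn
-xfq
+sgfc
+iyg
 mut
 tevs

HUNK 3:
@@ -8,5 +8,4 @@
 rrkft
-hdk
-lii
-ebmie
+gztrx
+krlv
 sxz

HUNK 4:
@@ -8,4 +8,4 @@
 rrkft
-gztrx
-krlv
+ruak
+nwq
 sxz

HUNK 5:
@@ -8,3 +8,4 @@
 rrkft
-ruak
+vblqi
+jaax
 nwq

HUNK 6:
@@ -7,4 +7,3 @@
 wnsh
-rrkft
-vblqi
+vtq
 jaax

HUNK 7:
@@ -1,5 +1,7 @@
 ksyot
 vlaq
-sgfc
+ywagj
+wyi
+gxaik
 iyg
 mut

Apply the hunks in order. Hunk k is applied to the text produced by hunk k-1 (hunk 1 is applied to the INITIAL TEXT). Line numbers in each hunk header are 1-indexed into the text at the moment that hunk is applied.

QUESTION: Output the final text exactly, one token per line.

Hunk 1: at line 3 remove [kun] add [mut,tevs,wnsh] -> 14 lines: ksyot vlaq zkhn xfq mut tevs wnsh rrkft hdk lii ebmie sxz gpm wklgu
Hunk 2: at line 1 remove [zkhn,xfq] add [sgfc,iyg] -> 14 lines: ksyot vlaq sgfc iyg mut tevs wnsh rrkft hdk lii ebmie sxz gpm wklgu
Hunk 3: at line 8 remove [hdk,lii,ebmie] add [gztrx,krlv] -> 13 lines: ksyot vlaq sgfc iyg mut tevs wnsh rrkft gztrx krlv sxz gpm wklgu
Hunk 4: at line 8 remove [gztrx,krlv] add [ruak,nwq] -> 13 lines: ksyot vlaq sgfc iyg mut tevs wnsh rrkft ruak nwq sxz gpm wklgu
Hunk 5: at line 8 remove [ruak] add [vblqi,jaax] -> 14 lines: ksyot vlaq sgfc iyg mut tevs wnsh rrkft vblqi jaax nwq sxz gpm wklgu
Hunk 6: at line 7 remove [rrkft,vblqi] add [vtq] -> 13 lines: ksyot vlaq sgfc iyg mut tevs wnsh vtq jaax nwq sxz gpm wklgu
Hunk 7: at line 1 remove [sgfc] add [ywagj,wyi,gxaik] -> 15 lines: ksyot vlaq ywagj wyi gxaik iyg mut tevs wnsh vtq jaax nwq sxz gpm wklgu

Answer: ksyot
vlaq
ywagj
wyi
gxaik
iyg
mut
tevs
wnsh
vtq
jaax
nwq
sxz
gpm
wklgu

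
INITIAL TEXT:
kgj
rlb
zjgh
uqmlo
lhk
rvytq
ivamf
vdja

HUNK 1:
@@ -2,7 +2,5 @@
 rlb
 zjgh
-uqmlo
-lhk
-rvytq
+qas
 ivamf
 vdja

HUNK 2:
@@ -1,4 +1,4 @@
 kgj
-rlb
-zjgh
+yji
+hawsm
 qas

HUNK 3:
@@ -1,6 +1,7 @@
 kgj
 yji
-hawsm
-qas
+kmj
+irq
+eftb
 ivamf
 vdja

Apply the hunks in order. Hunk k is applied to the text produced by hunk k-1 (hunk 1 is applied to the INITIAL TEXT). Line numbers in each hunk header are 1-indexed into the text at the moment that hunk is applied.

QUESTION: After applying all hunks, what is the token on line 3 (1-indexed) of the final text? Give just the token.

Hunk 1: at line 2 remove [uqmlo,lhk,rvytq] add [qas] -> 6 lines: kgj rlb zjgh qas ivamf vdja
Hunk 2: at line 1 remove [rlb,zjgh] add [yji,hawsm] -> 6 lines: kgj yji hawsm qas ivamf vdja
Hunk 3: at line 1 remove [hawsm,qas] add [kmj,irq,eftb] -> 7 lines: kgj yji kmj irq eftb ivamf vdja
Final line 3: kmj

Answer: kmj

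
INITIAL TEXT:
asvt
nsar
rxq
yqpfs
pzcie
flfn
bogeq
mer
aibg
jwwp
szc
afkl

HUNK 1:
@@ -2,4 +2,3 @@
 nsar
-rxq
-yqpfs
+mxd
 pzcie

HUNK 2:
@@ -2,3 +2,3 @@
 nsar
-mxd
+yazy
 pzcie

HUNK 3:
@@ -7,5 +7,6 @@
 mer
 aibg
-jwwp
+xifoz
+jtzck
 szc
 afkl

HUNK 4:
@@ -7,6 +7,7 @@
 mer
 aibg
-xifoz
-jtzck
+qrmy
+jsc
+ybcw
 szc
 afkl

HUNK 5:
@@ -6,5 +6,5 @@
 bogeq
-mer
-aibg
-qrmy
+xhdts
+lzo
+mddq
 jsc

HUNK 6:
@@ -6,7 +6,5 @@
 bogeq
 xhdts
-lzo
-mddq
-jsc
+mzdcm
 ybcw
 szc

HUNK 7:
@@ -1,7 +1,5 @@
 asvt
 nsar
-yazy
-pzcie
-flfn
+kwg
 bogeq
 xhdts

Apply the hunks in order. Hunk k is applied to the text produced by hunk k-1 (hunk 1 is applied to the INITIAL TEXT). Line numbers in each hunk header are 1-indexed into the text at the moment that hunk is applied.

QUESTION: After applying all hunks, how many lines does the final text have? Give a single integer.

Answer: 9

Derivation:
Hunk 1: at line 2 remove [rxq,yqpfs] add [mxd] -> 11 lines: asvt nsar mxd pzcie flfn bogeq mer aibg jwwp szc afkl
Hunk 2: at line 2 remove [mxd] add [yazy] -> 11 lines: asvt nsar yazy pzcie flfn bogeq mer aibg jwwp szc afkl
Hunk 3: at line 7 remove [jwwp] add [xifoz,jtzck] -> 12 lines: asvt nsar yazy pzcie flfn bogeq mer aibg xifoz jtzck szc afkl
Hunk 4: at line 7 remove [xifoz,jtzck] add [qrmy,jsc,ybcw] -> 13 lines: asvt nsar yazy pzcie flfn bogeq mer aibg qrmy jsc ybcw szc afkl
Hunk 5: at line 6 remove [mer,aibg,qrmy] add [xhdts,lzo,mddq] -> 13 lines: asvt nsar yazy pzcie flfn bogeq xhdts lzo mddq jsc ybcw szc afkl
Hunk 6: at line 6 remove [lzo,mddq,jsc] add [mzdcm] -> 11 lines: asvt nsar yazy pzcie flfn bogeq xhdts mzdcm ybcw szc afkl
Hunk 7: at line 1 remove [yazy,pzcie,flfn] add [kwg] -> 9 lines: asvt nsar kwg bogeq xhdts mzdcm ybcw szc afkl
Final line count: 9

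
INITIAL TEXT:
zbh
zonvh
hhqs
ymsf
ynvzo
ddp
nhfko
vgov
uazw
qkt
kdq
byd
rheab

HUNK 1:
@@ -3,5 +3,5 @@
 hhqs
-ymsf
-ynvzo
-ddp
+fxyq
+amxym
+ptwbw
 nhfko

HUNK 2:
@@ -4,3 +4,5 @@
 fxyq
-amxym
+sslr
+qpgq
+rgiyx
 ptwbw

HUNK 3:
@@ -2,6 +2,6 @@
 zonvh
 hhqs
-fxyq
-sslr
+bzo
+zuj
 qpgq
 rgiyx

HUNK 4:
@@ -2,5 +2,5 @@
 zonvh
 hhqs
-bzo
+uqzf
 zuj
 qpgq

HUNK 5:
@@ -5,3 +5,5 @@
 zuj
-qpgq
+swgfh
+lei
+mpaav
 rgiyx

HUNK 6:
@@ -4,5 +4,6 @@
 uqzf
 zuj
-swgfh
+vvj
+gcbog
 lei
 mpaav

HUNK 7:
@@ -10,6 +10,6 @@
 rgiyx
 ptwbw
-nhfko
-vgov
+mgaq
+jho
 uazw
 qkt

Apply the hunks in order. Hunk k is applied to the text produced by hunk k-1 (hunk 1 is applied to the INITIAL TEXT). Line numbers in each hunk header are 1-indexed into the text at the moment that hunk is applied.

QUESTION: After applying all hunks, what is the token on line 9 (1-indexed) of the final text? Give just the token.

Answer: mpaav

Derivation:
Hunk 1: at line 3 remove [ymsf,ynvzo,ddp] add [fxyq,amxym,ptwbw] -> 13 lines: zbh zonvh hhqs fxyq amxym ptwbw nhfko vgov uazw qkt kdq byd rheab
Hunk 2: at line 4 remove [amxym] add [sslr,qpgq,rgiyx] -> 15 lines: zbh zonvh hhqs fxyq sslr qpgq rgiyx ptwbw nhfko vgov uazw qkt kdq byd rheab
Hunk 3: at line 2 remove [fxyq,sslr] add [bzo,zuj] -> 15 lines: zbh zonvh hhqs bzo zuj qpgq rgiyx ptwbw nhfko vgov uazw qkt kdq byd rheab
Hunk 4: at line 2 remove [bzo] add [uqzf] -> 15 lines: zbh zonvh hhqs uqzf zuj qpgq rgiyx ptwbw nhfko vgov uazw qkt kdq byd rheab
Hunk 5: at line 5 remove [qpgq] add [swgfh,lei,mpaav] -> 17 lines: zbh zonvh hhqs uqzf zuj swgfh lei mpaav rgiyx ptwbw nhfko vgov uazw qkt kdq byd rheab
Hunk 6: at line 4 remove [swgfh] add [vvj,gcbog] -> 18 lines: zbh zonvh hhqs uqzf zuj vvj gcbog lei mpaav rgiyx ptwbw nhfko vgov uazw qkt kdq byd rheab
Hunk 7: at line 10 remove [nhfko,vgov] add [mgaq,jho] -> 18 lines: zbh zonvh hhqs uqzf zuj vvj gcbog lei mpaav rgiyx ptwbw mgaq jho uazw qkt kdq byd rheab
Final line 9: mpaav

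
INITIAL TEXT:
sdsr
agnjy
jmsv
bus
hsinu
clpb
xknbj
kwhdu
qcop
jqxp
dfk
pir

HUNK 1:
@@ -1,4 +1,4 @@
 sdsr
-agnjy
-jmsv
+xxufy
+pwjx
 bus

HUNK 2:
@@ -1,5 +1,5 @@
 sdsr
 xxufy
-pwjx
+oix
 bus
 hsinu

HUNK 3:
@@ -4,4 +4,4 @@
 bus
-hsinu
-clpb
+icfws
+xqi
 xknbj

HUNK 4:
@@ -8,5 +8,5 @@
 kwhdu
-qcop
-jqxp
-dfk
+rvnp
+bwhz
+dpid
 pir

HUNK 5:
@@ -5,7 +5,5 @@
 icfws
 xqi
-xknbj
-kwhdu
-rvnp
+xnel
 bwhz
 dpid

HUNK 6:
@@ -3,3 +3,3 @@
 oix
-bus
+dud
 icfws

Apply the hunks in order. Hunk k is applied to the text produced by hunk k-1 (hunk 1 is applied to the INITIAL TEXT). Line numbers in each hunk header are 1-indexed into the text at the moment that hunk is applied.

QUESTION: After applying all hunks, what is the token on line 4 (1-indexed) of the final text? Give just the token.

Hunk 1: at line 1 remove [agnjy,jmsv] add [xxufy,pwjx] -> 12 lines: sdsr xxufy pwjx bus hsinu clpb xknbj kwhdu qcop jqxp dfk pir
Hunk 2: at line 1 remove [pwjx] add [oix] -> 12 lines: sdsr xxufy oix bus hsinu clpb xknbj kwhdu qcop jqxp dfk pir
Hunk 3: at line 4 remove [hsinu,clpb] add [icfws,xqi] -> 12 lines: sdsr xxufy oix bus icfws xqi xknbj kwhdu qcop jqxp dfk pir
Hunk 4: at line 8 remove [qcop,jqxp,dfk] add [rvnp,bwhz,dpid] -> 12 lines: sdsr xxufy oix bus icfws xqi xknbj kwhdu rvnp bwhz dpid pir
Hunk 5: at line 5 remove [xknbj,kwhdu,rvnp] add [xnel] -> 10 lines: sdsr xxufy oix bus icfws xqi xnel bwhz dpid pir
Hunk 6: at line 3 remove [bus] add [dud] -> 10 lines: sdsr xxufy oix dud icfws xqi xnel bwhz dpid pir
Final line 4: dud

Answer: dud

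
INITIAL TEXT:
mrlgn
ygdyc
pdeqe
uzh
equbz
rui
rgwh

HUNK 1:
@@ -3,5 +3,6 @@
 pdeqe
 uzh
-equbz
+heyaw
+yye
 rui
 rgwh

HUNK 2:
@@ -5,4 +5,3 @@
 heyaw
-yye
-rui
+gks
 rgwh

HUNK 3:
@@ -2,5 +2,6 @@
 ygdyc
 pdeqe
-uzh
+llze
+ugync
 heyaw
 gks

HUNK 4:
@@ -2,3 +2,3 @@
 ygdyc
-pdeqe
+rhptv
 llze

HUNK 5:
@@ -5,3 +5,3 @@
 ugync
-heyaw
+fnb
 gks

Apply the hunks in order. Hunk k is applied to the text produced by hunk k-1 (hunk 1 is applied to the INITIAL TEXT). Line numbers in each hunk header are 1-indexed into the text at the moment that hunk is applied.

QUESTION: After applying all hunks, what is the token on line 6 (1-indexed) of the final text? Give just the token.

Answer: fnb

Derivation:
Hunk 1: at line 3 remove [equbz] add [heyaw,yye] -> 8 lines: mrlgn ygdyc pdeqe uzh heyaw yye rui rgwh
Hunk 2: at line 5 remove [yye,rui] add [gks] -> 7 lines: mrlgn ygdyc pdeqe uzh heyaw gks rgwh
Hunk 3: at line 2 remove [uzh] add [llze,ugync] -> 8 lines: mrlgn ygdyc pdeqe llze ugync heyaw gks rgwh
Hunk 4: at line 2 remove [pdeqe] add [rhptv] -> 8 lines: mrlgn ygdyc rhptv llze ugync heyaw gks rgwh
Hunk 5: at line 5 remove [heyaw] add [fnb] -> 8 lines: mrlgn ygdyc rhptv llze ugync fnb gks rgwh
Final line 6: fnb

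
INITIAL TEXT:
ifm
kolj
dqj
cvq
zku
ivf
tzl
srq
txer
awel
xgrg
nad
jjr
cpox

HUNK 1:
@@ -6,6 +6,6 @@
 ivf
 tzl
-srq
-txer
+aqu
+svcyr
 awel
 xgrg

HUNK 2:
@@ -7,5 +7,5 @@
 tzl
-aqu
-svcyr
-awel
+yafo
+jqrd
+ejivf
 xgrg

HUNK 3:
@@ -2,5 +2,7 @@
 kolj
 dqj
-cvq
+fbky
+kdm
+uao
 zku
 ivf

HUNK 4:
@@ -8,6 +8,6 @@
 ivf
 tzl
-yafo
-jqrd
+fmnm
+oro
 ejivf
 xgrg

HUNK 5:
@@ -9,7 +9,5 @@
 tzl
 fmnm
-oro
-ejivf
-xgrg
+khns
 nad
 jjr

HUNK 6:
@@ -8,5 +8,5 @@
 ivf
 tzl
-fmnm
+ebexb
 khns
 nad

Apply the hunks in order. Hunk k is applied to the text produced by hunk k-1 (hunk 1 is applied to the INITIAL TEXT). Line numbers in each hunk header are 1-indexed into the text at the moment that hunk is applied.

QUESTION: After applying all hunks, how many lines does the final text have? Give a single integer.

Answer: 14

Derivation:
Hunk 1: at line 6 remove [srq,txer] add [aqu,svcyr] -> 14 lines: ifm kolj dqj cvq zku ivf tzl aqu svcyr awel xgrg nad jjr cpox
Hunk 2: at line 7 remove [aqu,svcyr,awel] add [yafo,jqrd,ejivf] -> 14 lines: ifm kolj dqj cvq zku ivf tzl yafo jqrd ejivf xgrg nad jjr cpox
Hunk 3: at line 2 remove [cvq] add [fbky,kdm,uao] -> 16 lines: ifm kolj dqj fbky kdm uao zku ivf tzl yafo jqrd ejivf xgrg nad jjr cpox
Hunk 4: at line 8 remove [yafo,jqrd] add [fmnm,oro] -> 16 lines: ifm kolj dqj fbky kdm uao zku ivf tzl fmnm oro ejivf xgrg nad jjr cpox
Hunk 5: at line 9 remove [oro,ejivf,xgrg] add [khns] -> 14 lines: ifm kolj dqj fbky kdm uao zku ivf tzl fmnm khns nad jjr cpox
Hunk 6: at line 8 remove [fmnm] add [ebexb] -> 14 lines: ifm kolj dqj fbky kdm uao zku ivf tzl ebexb khns nad jjr cpox
Final line count: 14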